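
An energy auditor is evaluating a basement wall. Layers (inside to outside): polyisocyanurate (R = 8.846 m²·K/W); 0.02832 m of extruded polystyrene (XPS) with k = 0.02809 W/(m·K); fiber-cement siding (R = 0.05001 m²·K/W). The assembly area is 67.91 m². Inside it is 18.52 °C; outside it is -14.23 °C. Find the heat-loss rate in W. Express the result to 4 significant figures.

0.02832/0.02809 = 1.0082
R_total = 8.846 + 1.0082 + 0.05001 = 9.9042 m²·K/W
Q = A·ΔT/R = 67.91 × (18.52 − (-14.23)) / 9.9042 = 224.56 W

224.6 W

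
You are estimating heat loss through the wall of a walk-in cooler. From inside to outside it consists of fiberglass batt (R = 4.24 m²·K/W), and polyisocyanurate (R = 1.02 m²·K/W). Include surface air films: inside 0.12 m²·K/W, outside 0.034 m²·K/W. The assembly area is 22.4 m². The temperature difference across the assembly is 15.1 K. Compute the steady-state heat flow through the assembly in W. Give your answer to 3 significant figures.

62.5 W

R_total = 0.12 + 4.24 + 1.02 + 0.034 = 5.414 m²·K/W
Q = A·ΔT/R = 22.4 × 15.1 / 5.414 = 62.48 W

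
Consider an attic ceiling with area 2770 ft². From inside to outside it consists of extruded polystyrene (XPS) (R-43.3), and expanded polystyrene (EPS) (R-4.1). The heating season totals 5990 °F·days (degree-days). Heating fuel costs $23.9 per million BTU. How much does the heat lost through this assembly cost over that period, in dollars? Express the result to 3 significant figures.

R_total = 43.3 + 4.1 = 47.4 ft²·°F·h/BTU
E = A × HDD × 24 / R = 2770 × 5990 × 24 / 47.4 = 8401000 BTU
Cost = 8401000/10⁶ × 23.9 = $200.8

201 dollars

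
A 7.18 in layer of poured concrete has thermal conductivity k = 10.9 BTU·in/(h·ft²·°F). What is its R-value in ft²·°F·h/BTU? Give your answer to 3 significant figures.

R = L/k = 7.18/10.9 = 0.6587 ft²·°F·h/BTU

0.659 ft²·°F·h/BTU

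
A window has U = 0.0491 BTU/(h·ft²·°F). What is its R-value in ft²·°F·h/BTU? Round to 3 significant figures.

20.4 ft²·°F·h/BTU

R = 1/U = 1/0.0491 = 20.37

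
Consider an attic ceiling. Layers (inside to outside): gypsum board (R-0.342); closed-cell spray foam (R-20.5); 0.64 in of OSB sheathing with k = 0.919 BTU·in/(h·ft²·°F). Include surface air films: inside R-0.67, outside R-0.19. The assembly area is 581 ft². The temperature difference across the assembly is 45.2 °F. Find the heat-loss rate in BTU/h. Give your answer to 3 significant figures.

1170 BTU/h

0.64/0.919 = 0.6964
R_total = 0.67 + 0.342 + 20.5 + 0.6964 + 0.19 = 22.4 ft²·°F·h/BTU
Q = A·ΔT/R = 581 × 45.2 / 22.4 = 1172 BTU/h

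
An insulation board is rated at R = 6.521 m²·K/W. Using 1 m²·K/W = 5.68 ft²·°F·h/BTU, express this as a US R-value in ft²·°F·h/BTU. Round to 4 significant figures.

R_US = 6.521 × 5.68 = 37.039

37.04 ft²·°F·h/BTU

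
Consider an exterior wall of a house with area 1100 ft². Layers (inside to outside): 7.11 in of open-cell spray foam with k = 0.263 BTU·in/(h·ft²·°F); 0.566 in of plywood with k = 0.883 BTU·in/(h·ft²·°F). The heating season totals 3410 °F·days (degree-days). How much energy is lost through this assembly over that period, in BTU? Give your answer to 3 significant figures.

7.11/0.263 = 27.03
0.566/0.883 = 0.641
R_total = 27.03 + 0.641 = 27.68 ft²·°F·h/BTU
E = A × HDD × 24 / R = 1100 × 3410 × 24 / 27.68 = 3253000 BTU

3250000 BTU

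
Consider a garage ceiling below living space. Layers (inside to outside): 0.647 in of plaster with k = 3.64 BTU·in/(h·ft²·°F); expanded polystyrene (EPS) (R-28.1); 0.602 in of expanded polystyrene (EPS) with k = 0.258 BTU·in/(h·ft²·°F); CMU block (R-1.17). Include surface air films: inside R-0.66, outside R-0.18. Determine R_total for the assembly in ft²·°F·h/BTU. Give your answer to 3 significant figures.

0.647/3.64 = 0.1777
0.602/0.258 = 2.333
R_total = 0.66 + 0.1777 + 28.1 + 2.333 + 1.17 + 0.18 = 32.62 ft²·°F·h/BTU

32.6 ft²·°F·h/BTU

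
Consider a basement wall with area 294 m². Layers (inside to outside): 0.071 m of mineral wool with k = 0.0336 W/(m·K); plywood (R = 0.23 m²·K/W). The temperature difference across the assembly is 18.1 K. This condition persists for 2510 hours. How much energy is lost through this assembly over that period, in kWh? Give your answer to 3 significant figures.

0.071/0.0336 = 2.113
R_total = 2.113 + 0.23 = 2.343 m²·K/W
Q = 294 × 18.1 / 2.343 = 2271 W
E = 2271 W × 2510 h / 1000 = 5700 kWh

5700 kWh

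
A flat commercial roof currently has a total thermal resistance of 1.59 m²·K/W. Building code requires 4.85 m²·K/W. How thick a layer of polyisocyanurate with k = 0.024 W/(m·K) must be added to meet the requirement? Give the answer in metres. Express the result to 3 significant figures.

0.0782 m

ΔR = 4.85 − 1.59 = 3.26 m²·K/W
L = ΔR × k = 3.26 × 0.024 = 0.07824 m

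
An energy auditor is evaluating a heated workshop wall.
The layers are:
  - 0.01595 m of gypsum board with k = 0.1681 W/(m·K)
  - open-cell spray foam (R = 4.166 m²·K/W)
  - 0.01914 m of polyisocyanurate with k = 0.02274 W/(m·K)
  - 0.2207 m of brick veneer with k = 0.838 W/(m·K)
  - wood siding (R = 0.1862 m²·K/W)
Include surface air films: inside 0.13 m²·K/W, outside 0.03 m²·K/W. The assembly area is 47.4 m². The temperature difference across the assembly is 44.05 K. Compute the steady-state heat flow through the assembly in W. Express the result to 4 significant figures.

0.01595/0.1681 = 0.094884
0.01914/0.02274 = 0.84169
0.2207/0.838 = 0.26337
R_total = 0.13 + 0.094884 + 4.166 + 0.84169 + 0.26337 + 0.1862 + 0.03 = 5.7121 m²·K/W
Q = A·ΔT/R = 47.4 × 44.05 / 5.7121 = 365.53 W

365.5 W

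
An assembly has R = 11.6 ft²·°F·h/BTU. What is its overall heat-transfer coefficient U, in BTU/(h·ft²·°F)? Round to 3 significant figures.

U = 1/R = 1/11.6 = 0.08621

0.0862 BTU/(h·ft²·°F)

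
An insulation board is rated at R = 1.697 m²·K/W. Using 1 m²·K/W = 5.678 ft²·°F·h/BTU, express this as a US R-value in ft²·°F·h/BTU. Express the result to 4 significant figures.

9.636 ft²·°F·h/BTU

R_US = 1.697 × 5.678 = 9.6356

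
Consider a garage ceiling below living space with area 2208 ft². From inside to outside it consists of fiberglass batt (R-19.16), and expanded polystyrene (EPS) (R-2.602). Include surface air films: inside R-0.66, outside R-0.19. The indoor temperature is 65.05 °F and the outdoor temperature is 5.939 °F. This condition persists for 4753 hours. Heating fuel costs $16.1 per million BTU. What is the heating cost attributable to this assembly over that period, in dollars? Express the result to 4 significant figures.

441.7 dollars

R_total = 0.66 + 19.16 + 2.602 + 0.19 = 22.612 ft²·°F·h/BTU
Q = 2208 × (65.05 − 5.939) / 22.612 = 5772 BTU/h
E = 5772 × 4753 = 27434000 BTU
Cost = 27434000/10⁶ × 16.1 = $441.69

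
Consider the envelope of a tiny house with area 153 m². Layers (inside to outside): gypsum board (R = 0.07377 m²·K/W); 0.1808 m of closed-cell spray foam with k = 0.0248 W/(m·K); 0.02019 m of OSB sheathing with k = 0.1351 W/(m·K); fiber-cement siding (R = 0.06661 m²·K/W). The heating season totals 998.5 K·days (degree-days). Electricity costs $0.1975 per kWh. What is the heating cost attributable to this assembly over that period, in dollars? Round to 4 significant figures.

95.53 dollars

0.1808/0.0248 = 7.2903
0.02019/0.1351 = 0.14944
R_total = 0.07377 + 7.2903 + 0.14944 + 0.06661 = 7.5801 m²·K/W
E = A × HDD × 24 / R / 1000 = 153 × 998.5 × 24 / 7.5801 / 1000 = 483.7 kWh
Cost = 483.7 × 0.1975 = $95.53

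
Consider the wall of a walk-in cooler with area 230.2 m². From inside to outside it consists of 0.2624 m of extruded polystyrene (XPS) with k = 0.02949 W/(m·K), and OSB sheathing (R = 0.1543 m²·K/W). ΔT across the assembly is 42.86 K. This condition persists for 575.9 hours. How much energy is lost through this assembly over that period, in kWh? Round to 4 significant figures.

627.7 kWh

0.2624/0.02949 = 8.8979
R_total = 8.8979 + 0.1543 = 9.0522 m²·K/W
Q = 230.2 × 42.86 / 9.0522 = 1089.9 W
E = 1089.9 W × 575.9 h / 1000 = 627.7 kWh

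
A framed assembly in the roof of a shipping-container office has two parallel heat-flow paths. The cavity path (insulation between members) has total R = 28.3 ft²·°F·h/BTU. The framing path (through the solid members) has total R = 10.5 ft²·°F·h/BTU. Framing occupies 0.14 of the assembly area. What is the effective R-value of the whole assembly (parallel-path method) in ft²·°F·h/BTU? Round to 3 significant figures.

U_eff = 0.86/28.3 + 0.14/10.5 = 0.03039 + 0.01333 = 0.04372
R_eff = 1/U_eff = 22.87 ft²·°F·h/BTU

22.9 ft²·°F·h/BTU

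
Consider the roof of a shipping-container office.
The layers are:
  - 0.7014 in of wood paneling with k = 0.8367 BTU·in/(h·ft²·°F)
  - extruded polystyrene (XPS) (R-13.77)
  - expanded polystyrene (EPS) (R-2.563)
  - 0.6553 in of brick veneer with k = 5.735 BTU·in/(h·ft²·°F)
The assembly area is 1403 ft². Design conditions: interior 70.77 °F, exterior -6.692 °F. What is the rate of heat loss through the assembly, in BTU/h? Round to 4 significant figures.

0.7014/0.8367 = 0.83829
0.6553/5.735 = 0.11426
R_total = 0.83829 + 13.77 + 2.563 + 0.11426 = 17.286 ft²·°F·h/BTU
Q = A·ΔT/R = 1403 × (70.77 − (-6.692)) / 17.286 = 6287.3 BTU/h

6287 BTU/h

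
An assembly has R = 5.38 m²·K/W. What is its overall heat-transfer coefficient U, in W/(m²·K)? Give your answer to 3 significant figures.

U = 1/R = 1/5.38 = 0.1859

0.186 W/(m²·K)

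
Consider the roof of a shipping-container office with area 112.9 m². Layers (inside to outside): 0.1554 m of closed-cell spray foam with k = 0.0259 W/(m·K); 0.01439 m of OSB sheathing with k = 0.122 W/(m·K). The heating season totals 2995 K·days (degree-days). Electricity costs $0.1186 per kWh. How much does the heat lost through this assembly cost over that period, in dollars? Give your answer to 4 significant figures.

0.1554/0.0259 = 6
0.01439/0.122 = 0.11795
R_total = 6 + 0.11795 = 6.118 m²·K/W
E = A × HDD × 24 / R / 1000 = 112.9 × 2995 × 24 / 6.118 / 1000 = 1326.5 kWh
Cost = 1326.5 × 0.1186 = $157.32

157.3 dollars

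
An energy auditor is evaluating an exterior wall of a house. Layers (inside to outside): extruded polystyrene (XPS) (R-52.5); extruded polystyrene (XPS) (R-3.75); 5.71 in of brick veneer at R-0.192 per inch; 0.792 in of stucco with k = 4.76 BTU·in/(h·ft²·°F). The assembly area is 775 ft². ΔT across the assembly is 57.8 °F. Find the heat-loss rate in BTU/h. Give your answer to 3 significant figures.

5.71 × 0.192 = 1.096
0.792/4.76 = 0.1664
R_total = 52.5 + 3.75 + 1.096 + 0.1664 = 57.51 ft²·°F·h/BTU
Q = A·ΔT/R = 775 × 57.8 / 57.51 = 778.9 BTU/h

779 BTU/h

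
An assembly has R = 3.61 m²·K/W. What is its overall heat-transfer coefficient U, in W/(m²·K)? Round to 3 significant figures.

U = 1/R = 1/3.61 = 0.277

0.277 W/(m²·K)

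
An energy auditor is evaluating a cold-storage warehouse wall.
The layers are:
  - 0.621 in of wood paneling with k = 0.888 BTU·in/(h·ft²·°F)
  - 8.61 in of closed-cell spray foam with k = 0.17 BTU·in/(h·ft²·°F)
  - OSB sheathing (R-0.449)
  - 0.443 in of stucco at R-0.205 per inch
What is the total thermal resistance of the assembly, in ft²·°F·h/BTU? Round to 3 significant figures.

0.621/0.888 = 0.6993
8.61/0.17 = 50.65
0.443 × 0.205 = 0.09081
R_total = 0.6993 + 50.65 + 0.449 + 0.09081 = 51.89 ft²·°F·h/BTU

51.9 ft²·°F·h/BTU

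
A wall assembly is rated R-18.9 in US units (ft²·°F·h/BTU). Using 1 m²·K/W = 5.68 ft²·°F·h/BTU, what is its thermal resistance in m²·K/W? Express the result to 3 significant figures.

3.33 m²·K/W

R_SI = 18.9/5.68 = 3.327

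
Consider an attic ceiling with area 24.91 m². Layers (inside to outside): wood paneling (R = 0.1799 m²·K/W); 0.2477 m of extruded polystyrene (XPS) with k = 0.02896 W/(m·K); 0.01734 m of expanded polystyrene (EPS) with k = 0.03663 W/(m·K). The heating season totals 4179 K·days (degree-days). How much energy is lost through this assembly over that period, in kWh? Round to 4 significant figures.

271.4 kWh

0.2477/0.02896 = 8.5532
0.01734/0.03663 = 0.47338
R_total = 0.1799 + 8.5532 + 0.47338 = 9.2065 m²·K/W
E = A × HDD × 24 / R / 1000 = 24.91 × 4179 × 24 / 9.2065 / 1000 = 271.37 kWh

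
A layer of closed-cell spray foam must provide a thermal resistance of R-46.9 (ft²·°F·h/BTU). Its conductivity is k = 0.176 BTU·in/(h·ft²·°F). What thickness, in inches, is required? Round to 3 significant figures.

L = R × k = 46.9 × 0.176 = 8.254 in

8.25 in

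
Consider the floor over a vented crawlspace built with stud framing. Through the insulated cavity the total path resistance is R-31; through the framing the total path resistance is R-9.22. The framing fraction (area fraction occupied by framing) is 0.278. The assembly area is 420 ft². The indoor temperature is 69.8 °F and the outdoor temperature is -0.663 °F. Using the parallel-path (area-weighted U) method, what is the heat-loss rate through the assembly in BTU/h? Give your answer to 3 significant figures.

U_eff = 0.722/31 + 0.278/9.22 = 0.02329 + 0.03015 = 0.05344
R_eff = 1/U_eff = 18.71 ft²·°F·h/BTU
Q = 420 × (69.8 − (-0.663)) / 18.71 = 1582 BTU/h

1580 BTU/h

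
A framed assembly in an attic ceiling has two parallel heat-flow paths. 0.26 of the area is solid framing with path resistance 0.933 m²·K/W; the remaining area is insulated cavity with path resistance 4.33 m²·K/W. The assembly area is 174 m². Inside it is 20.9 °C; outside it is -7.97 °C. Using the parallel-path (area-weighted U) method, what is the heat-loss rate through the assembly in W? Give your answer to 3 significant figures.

U_eff = 0.74/4.33 + 0.26/0.933 = 0.1709 + 0.2787 = 0.4496
R_eff = 1/U_eff = 2.224 m²·K/W
Q = 174 × (20.9 − (-7.97)) / 2.224 = 2258 W

2260 W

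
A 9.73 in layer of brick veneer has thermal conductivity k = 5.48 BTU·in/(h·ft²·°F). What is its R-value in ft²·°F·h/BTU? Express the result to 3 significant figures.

1.78 ft²·°F·h/BTU

R = L/k = 9.73/5.48 = 1.776 ft²·°F·h/BTU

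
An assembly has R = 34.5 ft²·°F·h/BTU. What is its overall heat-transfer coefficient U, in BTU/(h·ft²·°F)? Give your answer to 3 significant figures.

U = 1/R = 1/34.5 = 0.02899

0.0290 BTU/(h·ft²·°F)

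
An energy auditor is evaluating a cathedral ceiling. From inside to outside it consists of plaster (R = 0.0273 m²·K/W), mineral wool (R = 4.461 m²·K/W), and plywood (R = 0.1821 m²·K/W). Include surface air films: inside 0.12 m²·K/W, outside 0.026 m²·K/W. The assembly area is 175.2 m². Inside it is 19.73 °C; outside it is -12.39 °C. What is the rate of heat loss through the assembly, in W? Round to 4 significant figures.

R_total = 0.12 + 0.0273 + 4.461 + 0.1821 + 0.026 = 4.8164 m²·K/W
Q = A·ΔT/R = 175.2 × (19.73 − (-12.39)) / 4.8164 = 1168.4 W

1168 W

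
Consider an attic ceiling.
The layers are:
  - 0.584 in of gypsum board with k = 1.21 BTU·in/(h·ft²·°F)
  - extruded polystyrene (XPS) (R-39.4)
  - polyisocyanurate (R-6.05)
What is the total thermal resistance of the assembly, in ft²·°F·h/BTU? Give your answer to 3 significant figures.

0.584/1.21 = 0.4826
R_total = 0.4826 + 39.4 + 6.05 = 45.93 ft²·°F·h/BTU

45.9 ft²·°F·h/BTU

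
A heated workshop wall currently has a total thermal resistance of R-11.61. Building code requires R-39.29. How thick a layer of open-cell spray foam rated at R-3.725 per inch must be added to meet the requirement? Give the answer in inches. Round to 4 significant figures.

7.431 in

ΔR = 39.29 − 11.61 = 27.68 ft²·°F·h/BTU
L = ΔR / (R/in) = 27.68/3.725 = 7.4309 in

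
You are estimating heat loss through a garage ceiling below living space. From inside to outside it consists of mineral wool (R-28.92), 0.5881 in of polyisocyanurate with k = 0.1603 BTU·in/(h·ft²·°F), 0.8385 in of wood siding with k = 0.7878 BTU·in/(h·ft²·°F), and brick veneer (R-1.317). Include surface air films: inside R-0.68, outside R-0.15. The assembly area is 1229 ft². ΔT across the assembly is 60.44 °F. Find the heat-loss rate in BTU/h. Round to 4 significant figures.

2075 BTU/h

0.5881/0.1603 = 3.6687
0.8385/0.7878 = 1.0644
R_total = 0.68 + 28.92 + 3.6687 + 1.0644 + 1.317 + 0.15 = 35.8 ft²·°F·h/BTU
Q = A·ΔT/R = 1229 × 60.44 / 35.8 = 2074.9 BTU/h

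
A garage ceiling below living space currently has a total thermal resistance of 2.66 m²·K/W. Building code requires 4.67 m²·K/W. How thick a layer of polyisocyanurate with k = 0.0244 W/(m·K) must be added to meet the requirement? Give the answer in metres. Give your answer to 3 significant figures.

0.0490 m

ΔR = 4.67 − 2.66 = 2.01 m²·K/W
L = ΔR × k = 2.01 × 0.0244 = 0.04904 m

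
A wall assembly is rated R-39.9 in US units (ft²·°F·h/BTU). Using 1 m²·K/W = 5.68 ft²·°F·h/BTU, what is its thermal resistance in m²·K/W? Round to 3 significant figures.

7.02 m²·K/W

R_SI = 39.9/5.68 = 7.025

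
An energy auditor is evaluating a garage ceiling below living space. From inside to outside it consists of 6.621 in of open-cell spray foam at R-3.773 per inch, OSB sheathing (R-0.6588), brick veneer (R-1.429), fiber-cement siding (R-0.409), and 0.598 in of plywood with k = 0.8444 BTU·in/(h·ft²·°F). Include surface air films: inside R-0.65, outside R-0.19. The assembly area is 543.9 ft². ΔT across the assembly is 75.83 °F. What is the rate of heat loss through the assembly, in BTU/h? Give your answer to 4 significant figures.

1421 BTU/h

6.621 × 3.773 = 24.981
0.598/0.8444 = 0.7082
R_total = 0.65 + 24.981 + 0.6588 + 1.429 + 0.409 + 0.7082 + 0.19 = 29.026 ft²·°F·h/BTU
Q = A·ΔT/R = 543.9 × 75.83 / 29.026 = 1420.9 BTU/h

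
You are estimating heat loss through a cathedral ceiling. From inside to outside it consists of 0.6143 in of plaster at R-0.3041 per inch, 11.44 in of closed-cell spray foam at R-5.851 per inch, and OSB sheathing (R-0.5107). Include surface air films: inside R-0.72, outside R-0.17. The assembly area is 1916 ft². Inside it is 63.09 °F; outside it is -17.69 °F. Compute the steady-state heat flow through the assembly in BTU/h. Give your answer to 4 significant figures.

2259 BTU/h

0.6143 × 0.3041 = 0.18681
11.44 × 5.851 = 66.935
R_total = 0.72 + 0.18681 + 66.935 + 0.5107 + 0.17 = 68.523 ft²·°F·h/BTU
Q = A·ΔT/R = 1916 × (63.09 − (-17.69)) / 68.523 = 2258.7 BTU/h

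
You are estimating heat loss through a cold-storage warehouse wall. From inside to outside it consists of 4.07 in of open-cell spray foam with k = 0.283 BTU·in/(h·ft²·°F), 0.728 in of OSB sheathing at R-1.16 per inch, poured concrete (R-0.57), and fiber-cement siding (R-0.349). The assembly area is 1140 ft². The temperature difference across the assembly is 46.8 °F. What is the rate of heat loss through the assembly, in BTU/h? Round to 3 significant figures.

3300 BTU/h

4.07/0.283 = 14.38
0.728 × 1.16 = 0.8445
R_total = 14.38 + 0.8445 + 0.57 + 0.349 = 16.15 ft²·°F·h/BTU
Q = A·ΔT/R = 1140 × 46.8 / 16.15 = 3305 BTU/h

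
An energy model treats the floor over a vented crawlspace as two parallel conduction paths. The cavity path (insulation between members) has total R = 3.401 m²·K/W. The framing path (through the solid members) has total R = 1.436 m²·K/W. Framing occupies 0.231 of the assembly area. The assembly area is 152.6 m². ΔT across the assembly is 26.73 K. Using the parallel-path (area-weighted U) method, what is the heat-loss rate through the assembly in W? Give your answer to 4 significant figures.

1578 W

U_eff = 0.769/3.401 + 0.231/1.436 = 0.22611 + 0.16086 = 0.38697
R_eff = 1/U_eff = 2.5842 m²·K/W
Q = 152.6 × 26.73 / 2.5842 = 1578.5 W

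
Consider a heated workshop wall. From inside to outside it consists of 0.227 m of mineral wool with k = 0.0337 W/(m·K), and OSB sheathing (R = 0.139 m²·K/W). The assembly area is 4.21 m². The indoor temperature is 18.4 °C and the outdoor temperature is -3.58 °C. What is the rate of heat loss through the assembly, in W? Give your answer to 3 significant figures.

13.5 W

0.227/0.0337 = 6.736
R_total = 6.736 + 0.139 = 6.875 m²·K/W
Q = A·ΔT/R = 4.21 × (18.4 − (-3.58)) / 6.875 = 13.46 W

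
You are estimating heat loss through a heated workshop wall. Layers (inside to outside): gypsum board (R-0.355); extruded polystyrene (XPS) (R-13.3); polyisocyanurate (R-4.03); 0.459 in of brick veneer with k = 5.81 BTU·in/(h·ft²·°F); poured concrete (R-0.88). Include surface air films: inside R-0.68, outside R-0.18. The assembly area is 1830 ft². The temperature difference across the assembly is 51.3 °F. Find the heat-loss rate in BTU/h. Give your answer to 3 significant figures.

0.459/5.81 = 0.079
R_total = 0.68 + 0.355 + 13.3 + 4.03 + 0.079 + 0.88 + 0.18 = 19.5 ft²·°F·h/BTU
Q = A·ΔT/R = 1830 × 51.3 / 19.5 = 4813 BTU/h

4810 BTU/h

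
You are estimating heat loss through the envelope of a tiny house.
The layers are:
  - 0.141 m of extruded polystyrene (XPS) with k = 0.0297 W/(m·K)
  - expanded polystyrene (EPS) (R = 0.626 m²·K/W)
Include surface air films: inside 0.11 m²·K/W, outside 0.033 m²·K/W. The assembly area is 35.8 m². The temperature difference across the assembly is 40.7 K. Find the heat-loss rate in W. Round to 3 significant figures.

264 W

0.141/0.0297 = 4.747
R_total = 0.11 + 4.747 + 0.626 + 0.033 = 5.516 m²·K/W
Q = A·ΔT/R = 35.8 × 40.7 / 5.516 = 264.1 W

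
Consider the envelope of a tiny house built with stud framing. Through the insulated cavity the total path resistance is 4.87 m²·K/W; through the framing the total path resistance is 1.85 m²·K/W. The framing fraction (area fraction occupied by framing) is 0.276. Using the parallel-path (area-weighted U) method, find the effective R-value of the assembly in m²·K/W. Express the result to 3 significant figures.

U_eff = 0.724/4.87 + 0.276/1.85 = 0.1487 + 0.1492 = 0.2979
R_eff = 1/U_eff = 3.357 m²·K/W

3.36 m²·K/W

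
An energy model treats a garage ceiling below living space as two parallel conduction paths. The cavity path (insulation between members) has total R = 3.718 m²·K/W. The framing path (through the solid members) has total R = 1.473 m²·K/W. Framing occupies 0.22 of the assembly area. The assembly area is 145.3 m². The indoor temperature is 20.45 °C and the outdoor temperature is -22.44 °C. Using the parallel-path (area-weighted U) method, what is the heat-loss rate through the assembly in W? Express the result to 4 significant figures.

2238 W

U_eff = 0.78/3.718 + 0.22/1.473 = 0.20979 + 0.14936 = 0.35915
R_eff = 1/U_eff = 2.7844 m²·K/W
Q = 145.3 × (20.45 − (-22.44)) / 2.7844 = 2238.2 W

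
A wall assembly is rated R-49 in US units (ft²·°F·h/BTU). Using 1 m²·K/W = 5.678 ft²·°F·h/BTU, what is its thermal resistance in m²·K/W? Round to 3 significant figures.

8.63 m²·K/W

R_SI = 49/5.678 = 8.63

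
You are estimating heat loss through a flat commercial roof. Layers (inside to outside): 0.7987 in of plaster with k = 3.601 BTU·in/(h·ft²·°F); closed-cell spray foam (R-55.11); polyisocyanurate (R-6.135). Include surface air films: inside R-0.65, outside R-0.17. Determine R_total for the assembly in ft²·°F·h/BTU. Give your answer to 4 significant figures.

0.7987/3.601 = 0.2218
R_total = 0.65 + 0.2218 + 55.11 + 6.135 + 0.17 = 62.287 ft²·°F·h/BTU

62.29 ft²·°F·h/BTU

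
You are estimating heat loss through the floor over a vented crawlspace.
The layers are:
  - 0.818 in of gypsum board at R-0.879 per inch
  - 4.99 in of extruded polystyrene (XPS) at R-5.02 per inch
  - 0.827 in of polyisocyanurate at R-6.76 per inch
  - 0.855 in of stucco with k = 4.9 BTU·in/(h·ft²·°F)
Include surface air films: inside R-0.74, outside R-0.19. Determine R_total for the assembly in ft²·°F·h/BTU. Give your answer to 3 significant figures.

0.818 × 0.879 = 0.719
4.99 × 5.02 = 25.05
0.827 × 6.76 = 5.591
0.855/4.9 = 0.1745
R_total = 0.74 + 0.719 + 25.05 + 5.591 + 0.1745 + 0.19 = 32.46 ft²·°F·h/BTU

32.5 ft²·°F·h/BTU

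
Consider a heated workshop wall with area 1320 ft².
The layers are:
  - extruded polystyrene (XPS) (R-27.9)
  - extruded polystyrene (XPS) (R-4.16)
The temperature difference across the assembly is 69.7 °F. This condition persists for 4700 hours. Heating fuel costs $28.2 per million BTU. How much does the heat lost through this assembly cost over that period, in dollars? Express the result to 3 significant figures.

R_total = 27.9 + 4.16 = 32.06 ft²·°F·h/BTU
Q = 1320 × 69.7 / 32.06 = 2870 BTU/h
E = 2870 × 4700 = 13490000 BTU
Cost = 13490000/10⁶ × 28.2 = $380.4

380 dollars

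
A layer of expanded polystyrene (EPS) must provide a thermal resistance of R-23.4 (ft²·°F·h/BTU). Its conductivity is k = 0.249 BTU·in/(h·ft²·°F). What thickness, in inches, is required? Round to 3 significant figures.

5.83 in

L = R × k = 23.4 × 0.249 = 5.827 in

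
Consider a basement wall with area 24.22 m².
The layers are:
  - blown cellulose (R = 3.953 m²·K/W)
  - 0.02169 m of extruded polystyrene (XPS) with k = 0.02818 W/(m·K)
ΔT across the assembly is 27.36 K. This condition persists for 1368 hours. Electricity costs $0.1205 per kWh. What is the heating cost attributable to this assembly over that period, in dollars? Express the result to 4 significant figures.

23.13 dollars

0.02169/0.02818 = 0.76969
R_total = 3.953 + 0.76969 = 4.7227 m²·K/W
Q = 24.22 × 27.36 / 4.7227 = 140.31 W
E = 140.31 W × 1368 h / 1000 = 191.95 kWh
Cost = 191.95 × 0.1205 = $23.13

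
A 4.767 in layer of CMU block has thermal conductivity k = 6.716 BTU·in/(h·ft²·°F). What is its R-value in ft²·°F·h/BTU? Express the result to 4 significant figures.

R = L/k = 4.767/6.716 = 0.7098 ft²·°F·h/BTU

0.7098 ft²·°F·h/BTU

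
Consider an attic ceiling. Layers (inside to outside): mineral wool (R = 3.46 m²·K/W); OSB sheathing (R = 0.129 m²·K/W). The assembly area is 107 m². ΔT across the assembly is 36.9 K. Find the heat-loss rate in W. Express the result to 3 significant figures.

1100 W

R_total = 3.46 + 0.129 = 3.589 m²·K/W
Q = A·ΔT/R = 107 × 36.9 / 3.589 = 1100 W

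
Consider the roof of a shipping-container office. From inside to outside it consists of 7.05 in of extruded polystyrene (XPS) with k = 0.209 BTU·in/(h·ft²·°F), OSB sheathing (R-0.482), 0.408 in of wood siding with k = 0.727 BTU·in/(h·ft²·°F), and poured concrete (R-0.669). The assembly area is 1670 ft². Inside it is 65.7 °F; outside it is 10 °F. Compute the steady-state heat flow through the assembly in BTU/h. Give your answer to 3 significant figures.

7.05/0.209 = 33.73
0.408/0.727 = 0.5612
R_total = 33.73 + 0.482 + 0.5612 + 0.669 = 35.44 ft²·°F·h/BTU
Q = A·ΔT/R = 1670 × (65.7 − 10) / 35.44 = 2624 BTU/h

2620 BTU/h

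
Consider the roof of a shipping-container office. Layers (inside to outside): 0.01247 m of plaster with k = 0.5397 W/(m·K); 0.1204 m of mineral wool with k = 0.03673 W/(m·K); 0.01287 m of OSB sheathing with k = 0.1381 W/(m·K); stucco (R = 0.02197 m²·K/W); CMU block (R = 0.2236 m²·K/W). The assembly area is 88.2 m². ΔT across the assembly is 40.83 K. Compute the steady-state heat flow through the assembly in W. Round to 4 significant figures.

989.4 W

0.01247/0.5397 = 0.023105
0.1204/0.03673 = 3.278
0.01287/0.1381 = 0.093193
R_total = 0.023105 + 3.278 + 0.093193 + 0.02197 + 0.2236 = 3.6398 m²·K/W
Q = A·ΔT/R = 88.2 × 40.83 / 3.6398 = 989.38 W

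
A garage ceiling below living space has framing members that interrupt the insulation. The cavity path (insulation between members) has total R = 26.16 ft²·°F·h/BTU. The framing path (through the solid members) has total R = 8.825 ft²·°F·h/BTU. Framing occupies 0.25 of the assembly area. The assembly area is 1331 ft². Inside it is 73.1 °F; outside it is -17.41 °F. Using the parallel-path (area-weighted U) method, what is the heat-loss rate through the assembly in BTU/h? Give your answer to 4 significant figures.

6867 BTU/h

U_eff = 0.75/26.16 + 0.25/8.825 = 0.02867 + 0.028329 = 0.056998
R_eff = 1/U_eff = 17.544 ft²·°F·h/BTU
Q = 1331 × (73.1 − (-17.41)) / 17.544 = 6866.5 BTU/h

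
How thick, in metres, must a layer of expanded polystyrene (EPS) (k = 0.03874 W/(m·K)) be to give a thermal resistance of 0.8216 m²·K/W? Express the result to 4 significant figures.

L = R·k = 0.8216 × 0.03874 = 0.031829 m

0.03183 m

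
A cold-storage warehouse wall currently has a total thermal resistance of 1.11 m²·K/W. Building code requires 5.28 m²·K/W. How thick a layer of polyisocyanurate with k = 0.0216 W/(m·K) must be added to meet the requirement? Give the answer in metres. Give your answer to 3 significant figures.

0.0901 m

ΔR = 5.28 − 1.11 = 4.17 m²·K/W
L = ΔR × k = 4.17 × 0.0216 = 0.09007 m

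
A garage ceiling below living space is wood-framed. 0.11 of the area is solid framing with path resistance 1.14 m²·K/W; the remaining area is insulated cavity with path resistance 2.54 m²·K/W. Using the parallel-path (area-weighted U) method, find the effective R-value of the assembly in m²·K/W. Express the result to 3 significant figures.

2.24 m²·K/W

U_eff = 0.89/2.54 + 0.11/1.14 = 0.3504 + 0.09649 = 0.4469
R_eff = 1/U_eff = 2.238 m²·K/W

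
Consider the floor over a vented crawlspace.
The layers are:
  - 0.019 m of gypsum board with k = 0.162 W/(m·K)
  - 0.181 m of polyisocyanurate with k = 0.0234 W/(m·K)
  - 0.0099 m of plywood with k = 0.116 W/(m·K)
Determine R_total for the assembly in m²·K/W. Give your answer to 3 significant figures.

7.94 m²·K/W

0.019/0.162 = 0.1173
0.181/0.0234 = 7.735
0.0099/0.116 = 0.08534
R_total = 0.1173 + 7.735 + 0.08534 = 7.938 m²·K/W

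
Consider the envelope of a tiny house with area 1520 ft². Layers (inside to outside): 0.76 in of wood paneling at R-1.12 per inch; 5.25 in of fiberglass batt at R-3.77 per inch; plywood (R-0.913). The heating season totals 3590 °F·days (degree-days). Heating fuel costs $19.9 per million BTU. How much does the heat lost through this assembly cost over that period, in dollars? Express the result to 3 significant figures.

121 dollars

0.76 × 1.12 = 0.8512
5.25 × 3.77 = 19.79
R_total = 0.8512 + 19.79 + 0.913 = 21.56 ft²·°F·h/BTU
E = A × HDD × 24 / R = 1520 × 3590 × 24 / 21.56 = 6075000 BTU
Cost = 6075000/10⁶ × 19.9 = $120.9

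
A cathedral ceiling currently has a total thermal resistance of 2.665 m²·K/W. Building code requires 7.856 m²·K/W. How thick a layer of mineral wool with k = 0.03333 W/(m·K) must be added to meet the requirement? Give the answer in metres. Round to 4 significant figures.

ΔR = 7.856 − 2.665 = 5.191 m²·K/W
L = ΔR × k = 5.191 × 0.03333 = 0.17302 m

0.1730 m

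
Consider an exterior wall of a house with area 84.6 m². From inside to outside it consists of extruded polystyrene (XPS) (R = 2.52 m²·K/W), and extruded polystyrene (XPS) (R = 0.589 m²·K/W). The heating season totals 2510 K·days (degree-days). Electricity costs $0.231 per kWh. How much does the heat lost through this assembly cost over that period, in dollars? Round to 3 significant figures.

R_total = 2.52 + 0.589 = 3.109 m²·K/W
E = A × HDD × 24 / R / 1000 = 84.6 × 2510 × 24 / 3.109 / 1000 = 1639 kWh
Cost = 1639 × 0.231 = $378.7

379 dollars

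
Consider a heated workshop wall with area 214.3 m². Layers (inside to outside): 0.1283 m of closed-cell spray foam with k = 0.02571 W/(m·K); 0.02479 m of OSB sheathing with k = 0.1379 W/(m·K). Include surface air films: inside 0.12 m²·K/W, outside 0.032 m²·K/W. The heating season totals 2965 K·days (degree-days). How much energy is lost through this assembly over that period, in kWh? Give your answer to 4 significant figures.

0.1283/0.02571 = 4.9903
0.02479/0.1379 = 0.17977
R_total = 0.12 + 4.9903 + 0.17977 + 0.032 = 5.322 m²·K/W
E = A × HDD × 24 / R / 1000 = 214.3 × 2965 × 24 / 5.322 / 1000 = 2865.4 kWh

2865 kWh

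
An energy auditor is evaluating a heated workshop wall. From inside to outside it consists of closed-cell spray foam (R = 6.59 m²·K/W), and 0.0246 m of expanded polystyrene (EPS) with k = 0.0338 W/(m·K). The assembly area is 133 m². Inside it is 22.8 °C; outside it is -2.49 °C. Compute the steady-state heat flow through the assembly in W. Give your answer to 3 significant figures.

0.0246/0.0338 = 0.7278
R_total = 6.59 + 0.7278 = 7.318 m²·K/W
Q = A·ΔT/R = 133 × (22.8 − (-2.49)) / 7.318 = 459.6 W

460 W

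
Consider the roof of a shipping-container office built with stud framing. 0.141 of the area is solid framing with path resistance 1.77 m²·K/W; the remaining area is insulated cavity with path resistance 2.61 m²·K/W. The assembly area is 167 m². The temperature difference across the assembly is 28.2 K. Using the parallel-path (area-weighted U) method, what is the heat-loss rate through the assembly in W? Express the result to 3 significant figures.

U_eff = 0.859/2.61 + 0.141/1.77 = 0.3291 + 0.07966 = 0.4088
R_eff = 1/U_eff = 2.446 m²·K/W
Q = 167 × 28.2 / 2.446 = 1925 W

1930 W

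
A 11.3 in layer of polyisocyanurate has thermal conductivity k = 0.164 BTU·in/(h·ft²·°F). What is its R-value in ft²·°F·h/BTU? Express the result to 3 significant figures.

R = L/k = 11.3/0.164 = 68.9 ft²·°F·h/BTU

68.9 ft²·°F·h/BTU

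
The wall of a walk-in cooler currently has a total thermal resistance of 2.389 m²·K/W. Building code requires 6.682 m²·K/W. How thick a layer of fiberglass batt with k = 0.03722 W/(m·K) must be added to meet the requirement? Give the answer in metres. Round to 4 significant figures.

ΔR = 6.682 − 2.389 = 4.293 m²·K/W
L = ΔR × k = 4.293 × 0.03722 = 0.15979 m

0.1598 m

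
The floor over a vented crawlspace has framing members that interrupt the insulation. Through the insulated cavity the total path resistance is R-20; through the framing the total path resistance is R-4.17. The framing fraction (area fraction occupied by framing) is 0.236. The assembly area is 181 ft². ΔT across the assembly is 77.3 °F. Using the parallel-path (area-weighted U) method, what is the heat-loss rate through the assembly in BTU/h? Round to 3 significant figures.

U_eff = 0.764/20 + 0.236/4.17 = 0.0382 + 0.05659 = 0.09479
R_eff = 1/U_eff = 10.55 ft²·°F·h/BTU
Q = 181 × 77.3 / 10.55 = 1326 BTU/h

1330 BTU/h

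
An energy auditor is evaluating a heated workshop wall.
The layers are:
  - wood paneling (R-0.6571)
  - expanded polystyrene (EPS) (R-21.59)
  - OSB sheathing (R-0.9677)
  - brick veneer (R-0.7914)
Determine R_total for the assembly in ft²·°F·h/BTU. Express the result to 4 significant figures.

24.01 ft²·°F·h/BTU

R_total = 0.6571 + 21.59 + 0.9677 + 0.7914 = 24.006 ft²·°F·h/BTU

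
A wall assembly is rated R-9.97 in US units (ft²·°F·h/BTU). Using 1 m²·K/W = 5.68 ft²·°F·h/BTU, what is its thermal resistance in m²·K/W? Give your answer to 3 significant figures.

1.76 m²·K/W

R_SI = 9.97/5.68 = 1.755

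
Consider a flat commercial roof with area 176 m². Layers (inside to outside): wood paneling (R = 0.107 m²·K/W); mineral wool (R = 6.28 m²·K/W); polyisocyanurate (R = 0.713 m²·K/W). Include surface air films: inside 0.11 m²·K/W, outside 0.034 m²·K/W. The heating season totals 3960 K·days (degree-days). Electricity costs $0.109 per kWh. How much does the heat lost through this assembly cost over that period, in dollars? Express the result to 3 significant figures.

R_total = 0.11 + 0.107 + 6.28 + 0.713 + 0.034 = 7.244 m²·K/W
E = A × HDD × 24 / R / 1000 = 176 × 3960 × 24 / 7.244 / 1000 = 2309 kWh
Cost = 2309 × 0.109 = $251.7

252 dollars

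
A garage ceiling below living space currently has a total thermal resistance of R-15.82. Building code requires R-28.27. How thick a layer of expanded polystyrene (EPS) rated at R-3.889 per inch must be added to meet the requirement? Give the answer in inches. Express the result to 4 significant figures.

3.201 in

ΔR = 28.27 − 15.82 = 12.45 ft²·°F·h/BTU
L = ΔR / (R/in) = 12.45/3.889 = 3.2013 in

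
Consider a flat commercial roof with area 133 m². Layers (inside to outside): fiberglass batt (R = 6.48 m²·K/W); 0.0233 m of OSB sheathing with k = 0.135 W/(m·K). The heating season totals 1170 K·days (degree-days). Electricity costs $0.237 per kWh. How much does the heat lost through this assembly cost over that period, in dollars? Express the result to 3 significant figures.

0.0233/0.135 = 0.1726
R_total = 6.48 + 0.1726 = 6.653 m²·K/W
E = A × HDD × 24 / R / 1000 = 133 × 1170 × 24 / 6.653 / 1000 = 561.4 kWh
Cost = 561.4 × 0.237 = $133

133 dollars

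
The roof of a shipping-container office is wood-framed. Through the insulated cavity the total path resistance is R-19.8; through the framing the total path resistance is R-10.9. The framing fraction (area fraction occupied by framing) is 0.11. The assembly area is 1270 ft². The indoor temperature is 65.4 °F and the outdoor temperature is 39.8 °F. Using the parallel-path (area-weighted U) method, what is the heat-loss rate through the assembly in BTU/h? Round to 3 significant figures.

1790 BTU/h

U_eff = 0.89/19.8 + 0.11/10.9 = 0.04495 + 0.01009 = 0.05504
R_eff = 1/U_eff = 18.17 ft²·°F·h/BTU
Q = 1270 × (65.4 − 39.8) / 18.17 = 1790 BTU/h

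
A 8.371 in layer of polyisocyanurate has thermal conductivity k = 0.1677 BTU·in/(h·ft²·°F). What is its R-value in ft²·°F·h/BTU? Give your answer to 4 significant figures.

R = L/k = 8.371/0.1677 = 49.917 ft²·°F·h/BTU

49.92 ft²·°F·h/BTU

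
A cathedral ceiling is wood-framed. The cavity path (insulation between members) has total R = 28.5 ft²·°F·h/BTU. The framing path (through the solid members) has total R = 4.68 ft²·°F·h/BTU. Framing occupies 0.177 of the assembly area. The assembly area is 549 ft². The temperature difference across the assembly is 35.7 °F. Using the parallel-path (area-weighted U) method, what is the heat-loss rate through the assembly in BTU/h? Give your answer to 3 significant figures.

1310 BTU/h

U_eff = 0.823/28.5 + 0.177/4.68 = 0.02888 + 0.03782 = 0.0667
R_eff = 1/U_eff = 14.99 ft²·°F·h/BTU
Q = 549 × 35.7 / 14.99 = 1307 BTU/h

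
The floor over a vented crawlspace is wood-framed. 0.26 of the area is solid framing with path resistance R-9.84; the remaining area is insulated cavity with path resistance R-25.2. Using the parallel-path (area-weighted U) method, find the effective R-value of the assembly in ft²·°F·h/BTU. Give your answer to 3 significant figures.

17.9 ft²·°F·h/BTU

U_eff = 0.74/25.2 + 0.26/9.84 = 0.02937 + 0.02642 = 0.05579
R_eff = 1/U_eff = 17.93 ft²·°F·h/BTU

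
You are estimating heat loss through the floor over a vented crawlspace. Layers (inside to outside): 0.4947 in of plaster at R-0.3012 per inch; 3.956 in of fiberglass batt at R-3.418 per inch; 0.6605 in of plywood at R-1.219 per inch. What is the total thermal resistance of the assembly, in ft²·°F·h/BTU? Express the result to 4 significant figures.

0.4947 × 0.3012 = 0.149
3.956 × 3.418 = 13.522
0.6605 × 1.219 = 0.80515
R_total = 0.149 + 13.522 + 0.80515 = 14.476 ft²·°F·h/BTU

14.48 ft²·°F·h/BTU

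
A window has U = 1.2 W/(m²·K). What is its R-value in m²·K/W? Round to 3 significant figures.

0.833 m²·K/W

R = 1/U = 1/1.2 = 0.8333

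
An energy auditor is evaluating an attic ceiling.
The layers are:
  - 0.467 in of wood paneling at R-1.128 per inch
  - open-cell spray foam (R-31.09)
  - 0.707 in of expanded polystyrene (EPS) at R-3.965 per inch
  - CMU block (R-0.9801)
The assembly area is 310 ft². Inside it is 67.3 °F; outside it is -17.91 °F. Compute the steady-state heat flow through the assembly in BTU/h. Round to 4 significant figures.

746.2 BTU/h

0.467 × 1.128 = 0.52678
0.707 × 3.965 = 2.8033
R_total = 0.52678 + 31.09 + 2.8033 + 0.9801 = 35.4 ft²·°F·h/BTU
Q = A·ΔT/R = 310 × (67.3 − (-17.91)) / 35.4 = 746.19 BTU/h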